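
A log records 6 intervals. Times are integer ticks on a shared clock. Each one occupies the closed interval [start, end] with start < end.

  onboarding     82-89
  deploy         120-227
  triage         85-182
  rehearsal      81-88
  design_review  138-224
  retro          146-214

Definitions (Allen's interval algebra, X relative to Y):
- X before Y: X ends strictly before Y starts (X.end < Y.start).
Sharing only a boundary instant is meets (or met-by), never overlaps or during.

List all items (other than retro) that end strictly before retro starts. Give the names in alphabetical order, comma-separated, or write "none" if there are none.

onboarding, rehearsal

Target retro = [146, 214].
deploy [120, 227] → contains → no.
design_review [138, 224] → contains → no.
onboarding [82, 89] → before → yes.
rehearsal [81, 88] → before → yes.
triage [85, 182] → overlaps → no.
Result: onboarding, rehearsal.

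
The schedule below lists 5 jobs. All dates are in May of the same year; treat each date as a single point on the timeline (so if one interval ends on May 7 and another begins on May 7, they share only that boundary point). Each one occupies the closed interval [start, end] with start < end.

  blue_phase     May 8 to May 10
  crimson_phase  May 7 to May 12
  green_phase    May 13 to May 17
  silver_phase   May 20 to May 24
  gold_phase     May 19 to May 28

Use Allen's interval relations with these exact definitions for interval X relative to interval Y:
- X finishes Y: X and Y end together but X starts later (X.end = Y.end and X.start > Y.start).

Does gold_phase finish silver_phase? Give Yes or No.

No

gold_phase = [May 19, May 28], silver_phase = [May 20, May 24].
Actual relation of gold_phase to silver_phase: contains.
Asked whether 'finishes' holds → No.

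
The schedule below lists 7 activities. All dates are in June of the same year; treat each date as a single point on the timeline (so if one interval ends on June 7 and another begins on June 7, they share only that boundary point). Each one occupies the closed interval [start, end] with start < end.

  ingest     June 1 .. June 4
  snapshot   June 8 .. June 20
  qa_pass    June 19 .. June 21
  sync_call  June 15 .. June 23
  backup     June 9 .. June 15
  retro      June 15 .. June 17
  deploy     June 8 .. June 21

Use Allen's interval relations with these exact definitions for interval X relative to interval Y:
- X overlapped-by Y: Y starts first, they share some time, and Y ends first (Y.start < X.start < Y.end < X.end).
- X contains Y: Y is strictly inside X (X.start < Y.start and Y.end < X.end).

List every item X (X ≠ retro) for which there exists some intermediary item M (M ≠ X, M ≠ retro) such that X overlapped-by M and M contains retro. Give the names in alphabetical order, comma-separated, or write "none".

qa_pass, sync_call

Target retro = [June 15, June 17].
Intermediaries M with M contains retro: deploy, snapshot.
Via deploy — items with X overlapped-by deploy: sync_call.
Via snapshot — items with X overlapped-by snapshot: qa_pass, sync_call.
Union: qa_pass, sync_call.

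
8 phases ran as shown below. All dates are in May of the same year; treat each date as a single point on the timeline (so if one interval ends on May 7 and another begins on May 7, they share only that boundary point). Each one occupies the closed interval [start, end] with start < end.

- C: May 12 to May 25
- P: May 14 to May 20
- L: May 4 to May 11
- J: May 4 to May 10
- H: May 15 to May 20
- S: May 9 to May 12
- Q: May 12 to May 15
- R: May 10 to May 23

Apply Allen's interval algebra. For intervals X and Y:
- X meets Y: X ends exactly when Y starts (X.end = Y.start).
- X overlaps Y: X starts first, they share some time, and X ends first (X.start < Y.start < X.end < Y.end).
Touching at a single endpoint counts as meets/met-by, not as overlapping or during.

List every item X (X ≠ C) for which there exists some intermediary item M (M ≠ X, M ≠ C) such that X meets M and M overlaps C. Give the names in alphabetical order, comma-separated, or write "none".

J

Target C = [May 12, May 25].
Intermediaries M with M overlaps C: R.
Via R — items with X meets R: J.
Union: J.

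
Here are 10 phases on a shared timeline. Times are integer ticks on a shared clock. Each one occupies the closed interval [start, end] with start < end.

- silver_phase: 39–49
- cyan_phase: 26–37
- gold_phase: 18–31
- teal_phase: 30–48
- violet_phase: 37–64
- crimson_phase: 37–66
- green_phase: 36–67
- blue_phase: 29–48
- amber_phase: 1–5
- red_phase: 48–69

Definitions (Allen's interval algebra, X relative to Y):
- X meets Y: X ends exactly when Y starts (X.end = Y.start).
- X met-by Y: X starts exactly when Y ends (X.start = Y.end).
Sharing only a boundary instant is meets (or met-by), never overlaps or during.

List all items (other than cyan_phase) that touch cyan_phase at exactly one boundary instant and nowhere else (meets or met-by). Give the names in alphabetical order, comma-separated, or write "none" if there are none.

crimson_phase, violet_phase

Target cyan_phase = [26, 37].
amber_phase [1, 5] → before → no.
blue_phase [29, 48] → overlapped-by → no.
crimson_phase [37, 66] → met-by → yes.
gold_phase [18, 31] → overlaps → no.
green_phase [36, 67] → overlapped-by → no.
red_phase [48, 69] → after → no.
silver_phase [39, 49] → after → no.
teal_phase [30, 48] → overlapped-by → no.
violet_phase [37, 64] → met-by → yes.
Result: crimson_phase, violet_phase.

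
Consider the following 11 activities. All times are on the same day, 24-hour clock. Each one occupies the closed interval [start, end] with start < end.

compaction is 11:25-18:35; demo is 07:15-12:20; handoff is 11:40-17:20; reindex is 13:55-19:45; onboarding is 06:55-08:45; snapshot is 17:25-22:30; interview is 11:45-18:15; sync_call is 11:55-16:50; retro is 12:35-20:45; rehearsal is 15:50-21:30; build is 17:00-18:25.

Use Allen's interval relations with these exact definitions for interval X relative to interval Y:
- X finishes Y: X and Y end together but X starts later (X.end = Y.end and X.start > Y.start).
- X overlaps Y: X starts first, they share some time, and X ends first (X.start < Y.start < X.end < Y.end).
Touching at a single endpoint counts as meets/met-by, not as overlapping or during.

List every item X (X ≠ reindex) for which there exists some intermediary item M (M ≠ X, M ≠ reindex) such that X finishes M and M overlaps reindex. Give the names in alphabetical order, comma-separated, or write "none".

Target reindex = [13:55, 19:45].
Intermediaries M with M overlaps reindex: compaction, handoff, interview, sync_call.
Via compaction — items with X finishes compaction: none.
Via handoff — items with X finishes handoff: none.
Via interview — items with X finishes interview: none.
Via sync_call — items with X finishes sync_call: none.
Union: none.

none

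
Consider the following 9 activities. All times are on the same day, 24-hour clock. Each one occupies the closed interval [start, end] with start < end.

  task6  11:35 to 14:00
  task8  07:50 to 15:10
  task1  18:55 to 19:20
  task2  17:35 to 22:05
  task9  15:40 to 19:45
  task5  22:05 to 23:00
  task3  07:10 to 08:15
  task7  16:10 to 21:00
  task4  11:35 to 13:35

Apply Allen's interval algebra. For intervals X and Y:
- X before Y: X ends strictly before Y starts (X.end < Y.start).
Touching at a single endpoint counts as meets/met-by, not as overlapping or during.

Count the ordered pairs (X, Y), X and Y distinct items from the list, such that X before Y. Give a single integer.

Checking all 72 ordered pairs for relation 'before'; matching pairs in alphabetical order:
(task1, task5): task1 before task5 ✓
(task3, task1): task3 before task1 ✓
(task3, task2): task3 before task2 ✓
(task3, task4): task3 before task4 ✓
(task3, task5): task3 before task5 ✓
(task3, task6): task3 before task6 ✓
(task3, task7): task3 before task7 ✓
(task3, task9): task3 before task9 ✓
(task4, task1): task4 before task1 ✓
(task4, task2): task4 before task2 ✓
(task4, task5): task4 before task5 ✓
(task4, task7): task4 before task7 ✓
(task4, task9): task4 before task9 ✓
(task6, task1): task6 before task1 ✓
(task6, task2): task6 before task2 ✓
(task6, task5): task6 before task5 ✓
(task6, task7): task6 before task7 ✓
(task6, task9): task6 before task9 ✓
(task7, task5): task7 before task5 ✓
(task8, task1): task8 before task1 ✓
(task8, task2): task8 before task2 ✓
(task8, task5): task8 before task5 ✓
(task8, task7): task8 before task7 ✓
(task8, task9): task8 before task9 ✓
... plus 1 further pairs not listed.
Count: 25.

25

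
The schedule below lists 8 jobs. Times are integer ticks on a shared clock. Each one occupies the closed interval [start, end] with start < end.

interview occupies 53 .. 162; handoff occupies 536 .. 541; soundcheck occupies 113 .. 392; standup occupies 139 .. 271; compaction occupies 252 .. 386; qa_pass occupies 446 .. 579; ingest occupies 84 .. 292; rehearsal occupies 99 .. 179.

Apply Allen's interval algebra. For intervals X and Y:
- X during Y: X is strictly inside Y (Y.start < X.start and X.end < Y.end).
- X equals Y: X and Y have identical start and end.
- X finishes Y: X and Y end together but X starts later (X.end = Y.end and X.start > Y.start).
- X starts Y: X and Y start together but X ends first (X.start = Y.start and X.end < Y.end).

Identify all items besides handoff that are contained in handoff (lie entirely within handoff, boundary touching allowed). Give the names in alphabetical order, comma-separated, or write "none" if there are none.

none

Target handoff = [536, 541].
compaction [252, 386] → before → no.
ingest [84, 292] → before → no.
interview [53, 162] → before → no.
qa_pass [446, 579] → contains → no.
rehearsal [99, 179] → before → no.
soundcheck [113, 392] → before → no.
standup [139, 271] → before → no.
Result: none.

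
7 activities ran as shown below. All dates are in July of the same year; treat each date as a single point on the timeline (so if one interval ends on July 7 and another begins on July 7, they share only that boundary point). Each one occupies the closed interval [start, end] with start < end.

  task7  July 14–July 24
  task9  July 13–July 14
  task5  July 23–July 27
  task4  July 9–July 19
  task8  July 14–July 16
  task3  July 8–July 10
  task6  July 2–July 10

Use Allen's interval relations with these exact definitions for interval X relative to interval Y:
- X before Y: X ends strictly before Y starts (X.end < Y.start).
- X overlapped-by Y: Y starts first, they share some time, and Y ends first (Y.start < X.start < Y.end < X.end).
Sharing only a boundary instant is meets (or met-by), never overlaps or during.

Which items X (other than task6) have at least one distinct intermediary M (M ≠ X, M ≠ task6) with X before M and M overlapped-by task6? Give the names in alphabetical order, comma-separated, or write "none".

none

Target task6 = [July 2, July 10].
Intermediaries M with M overlapped-by task6: task4.
Via task4 — items with X before task4: none.
Union: none.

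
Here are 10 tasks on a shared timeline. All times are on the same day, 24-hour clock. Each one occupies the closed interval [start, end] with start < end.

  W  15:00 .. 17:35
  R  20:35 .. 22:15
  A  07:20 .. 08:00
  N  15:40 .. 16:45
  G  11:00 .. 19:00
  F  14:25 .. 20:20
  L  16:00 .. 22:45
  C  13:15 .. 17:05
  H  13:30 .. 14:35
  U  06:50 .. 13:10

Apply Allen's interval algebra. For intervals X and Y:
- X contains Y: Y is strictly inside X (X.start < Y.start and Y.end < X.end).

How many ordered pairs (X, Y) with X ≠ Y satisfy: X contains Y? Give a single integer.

Checking all 90 ordered pairs for relation 'contains'; matching pairs in alphabetical order:
(C, H): C contains H ✓
(C, N): C contains N ✓
(F, N): F contains N ✓
(F, W): F contains W ✓
(G, C): G contains C ✓
(G, H): G contains H ✓
(G, N): G contains N ✓
(G, W): G contains W ✓
(L, R): L contains R ✓
(U, A): U contains A ✓
(W, N): W contains N ✓
Count: 11.

11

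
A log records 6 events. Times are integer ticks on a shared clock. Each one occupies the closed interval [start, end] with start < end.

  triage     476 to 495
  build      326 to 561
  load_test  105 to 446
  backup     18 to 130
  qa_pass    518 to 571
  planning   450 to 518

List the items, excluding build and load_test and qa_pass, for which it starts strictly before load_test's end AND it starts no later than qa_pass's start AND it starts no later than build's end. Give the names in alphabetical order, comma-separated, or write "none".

backup

Conditions: its start is strictly before load_test's end (X.start < 446) AND its start is no later than qa_pass's start (X.start <= 518) AND its start is no later than build's end (X.start <= 561).
backup: start 18 < 446? ✓; start 18 <= 518? ✓; start 18 <= 561? ✓ → yes.
planning: start 450 < 446? ✗; start 450 <= 518? ✓; start 450 <= 561? ✓ → no.
triage: start 476 < 446? ✗; start 476 <= 518? ✓; start 476 <= 561? ✓ → no.
Result: backup.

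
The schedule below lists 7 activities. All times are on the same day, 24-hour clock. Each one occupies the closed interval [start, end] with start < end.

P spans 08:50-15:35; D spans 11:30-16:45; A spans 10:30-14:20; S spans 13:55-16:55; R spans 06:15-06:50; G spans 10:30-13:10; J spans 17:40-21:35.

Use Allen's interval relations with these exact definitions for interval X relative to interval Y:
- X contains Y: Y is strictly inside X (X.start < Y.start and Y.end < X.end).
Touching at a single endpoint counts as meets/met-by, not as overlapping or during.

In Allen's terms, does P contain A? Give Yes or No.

Yes

P = [08:50, 15:35], A = [10:30, 14:20].
Actual relation of P to A: contains.
Asked whether 'contains' holds → Yes.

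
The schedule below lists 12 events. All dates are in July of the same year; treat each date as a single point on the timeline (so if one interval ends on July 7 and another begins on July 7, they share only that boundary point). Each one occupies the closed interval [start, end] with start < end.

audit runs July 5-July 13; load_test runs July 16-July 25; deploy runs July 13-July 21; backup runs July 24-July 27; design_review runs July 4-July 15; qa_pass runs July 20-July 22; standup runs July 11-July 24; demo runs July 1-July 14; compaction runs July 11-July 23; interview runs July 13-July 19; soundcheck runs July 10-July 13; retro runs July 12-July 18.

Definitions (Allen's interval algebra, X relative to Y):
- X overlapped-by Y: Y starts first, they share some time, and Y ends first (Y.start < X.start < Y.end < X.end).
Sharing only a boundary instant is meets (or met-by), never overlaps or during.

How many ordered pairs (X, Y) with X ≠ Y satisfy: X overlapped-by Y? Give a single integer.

Checking all 132 ordered pairs for relation 'overlapped-by'; matching pairs in alphabetical order:
(backup, load_test): backup overlapped-by load_test ✓
(compaction, audit): compaction overlapped-by audit ✓
(compaction, demo): compaction overlapped-by demo ✓
(compaction, design_review): compaction overlapped-by design_review ✓
(compaction, soundcheck): compaction overlapped-by soundcheck ✓
(deploy, demo): deploy overlapped-by demo ✓
(deploy, design_review): deploy overlapped-by design_review ✓
(deploy, retro): deploy overlapped-by retro ✓
(design_review, demo): design_review overlapped-by demo ✓
(interview, demo): interview overlapped-by demo ✓
(interview, design_review): interview overlapped-by design_review ✓
(interview, retro): interview overlapped-by retro ✓
(load_test, compaction): load_test overlapped-by compaction ✓
(load_test, deploy): load_test overlapped-by deploy ✓
(load_test, interview): load_test overlapped-by interview ✓
(load_test, retro): load_test overlapped-by retro ✓
(load_test, standup): load_test overlapped-by standup ✓
(qa_pass, deploy): qa_pass overlapped-by deploy ✓
(retro, audit): retro overlapped-by audit ✓
(retro, demo): retro overlapped-by demo ✓
(retro, design_review): retro overlapped-by design_review ✓
(retro, soundcheck): retro overlapped-by soundcheck ✓
(standup, audit): standup overlapped-by audit ✓
(standup, demo): standup overlapped-by demo ✓
... plus 2 further pairs not listed.
Count: 26.

26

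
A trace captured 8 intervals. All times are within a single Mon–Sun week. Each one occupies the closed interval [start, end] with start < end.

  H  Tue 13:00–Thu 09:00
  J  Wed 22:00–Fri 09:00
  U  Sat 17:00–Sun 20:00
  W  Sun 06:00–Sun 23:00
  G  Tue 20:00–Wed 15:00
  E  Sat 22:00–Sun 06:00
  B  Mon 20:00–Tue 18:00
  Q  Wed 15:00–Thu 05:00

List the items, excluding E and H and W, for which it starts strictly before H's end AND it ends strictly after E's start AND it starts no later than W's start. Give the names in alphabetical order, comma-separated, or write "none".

none

Conditions: its start is strictly before H's end (X.start < Thu 09:00) AND its end is strictly after E's start (X.end > Sat 22:00) AND its start is no later than W's start (X.start <= Sun 06:00).
B: start Mon 20:00 < Thu 09:00? ✓; end Tue 18:00 > Sat 22:00? ✗; start Mon 20:00 <= Sun 06:00? ✓ → no.
G: start Tue 20:00 < Thu 09:00? ✓; end Wed 15:00 > Sat 22:00? ✗; start Tue 20:00 <= Sun 06:00? ✓ → no.
J: start Wed 22:00 < Thu 09:00? ✓; end Fri 09:00 > Sat 22:00? ✗; start Wed 22:00 <= Sun 06:00? ✓ → no.
Q: start Wed 15:00 < Thu 09:00? ✓; end Thu 05:00 > Sat 22:00? ✗; start Wed 15:00 <= Sun 06:00? ✓ → no.
U: start Sat 17:00 < Thu 09:00? ✗; end Sun 20:00 > Sat 22:00? ✓; start Sat 17:00 <= Sun 06:00? ✓ → no.
Result: none.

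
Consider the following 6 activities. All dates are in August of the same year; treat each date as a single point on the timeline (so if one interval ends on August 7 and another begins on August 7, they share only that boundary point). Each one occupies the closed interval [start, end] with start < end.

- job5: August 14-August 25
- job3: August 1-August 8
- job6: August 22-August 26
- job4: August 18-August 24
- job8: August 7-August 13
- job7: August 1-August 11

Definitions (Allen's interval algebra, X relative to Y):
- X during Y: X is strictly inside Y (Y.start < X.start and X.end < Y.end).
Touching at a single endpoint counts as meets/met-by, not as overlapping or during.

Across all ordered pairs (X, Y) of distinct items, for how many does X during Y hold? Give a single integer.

Checking all 30 ordered pairs for relation 'during'; matching pairs in alphabetical order:
(job4, job5): job4 during job5 ✓
Count: 1.

1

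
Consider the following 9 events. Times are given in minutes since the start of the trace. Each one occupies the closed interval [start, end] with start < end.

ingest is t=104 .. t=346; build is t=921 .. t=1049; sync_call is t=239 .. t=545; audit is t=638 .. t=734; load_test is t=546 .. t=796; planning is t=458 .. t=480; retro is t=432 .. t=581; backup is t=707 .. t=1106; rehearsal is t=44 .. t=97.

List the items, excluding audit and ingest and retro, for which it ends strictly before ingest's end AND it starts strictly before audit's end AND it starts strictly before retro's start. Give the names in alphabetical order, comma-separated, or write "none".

Conditions: its end is strictly before ingest's end (X.end < t=346) AND its start is strictly before audit's end (X.start < t=734) AND its start is strictly before retro's start (X.start < t=432).
backup: end t=1106 < t=346? ✗; start t=707 < t=734? ✓; start t=707 < t=432? ✗ → no.
build: end t=1049 < t=346? ✗; start t=921 < t=734? ✗; start t=921 < t=432? ✗ → no.
load_test: end t=796 < t=346? ✗; start t=546 < t=734? ✓; start t=546 < t=432? ✗ → no.
planning: end t=480 < t=346? ✗; start t=458 < t=734? ✓; start t=458 < t=432? ✗ → no.
rehearsal: end t=97 < t=346? ✓; start t=44 < t=734? ✓; start t=44 < t=432? ✓ → yes.
sync_call: end t=545 < t=346? ✗; start t=239 < t=734? ✓; start t=239 < t=432? ✓ → no.
Result: rehearsal.

rehearsal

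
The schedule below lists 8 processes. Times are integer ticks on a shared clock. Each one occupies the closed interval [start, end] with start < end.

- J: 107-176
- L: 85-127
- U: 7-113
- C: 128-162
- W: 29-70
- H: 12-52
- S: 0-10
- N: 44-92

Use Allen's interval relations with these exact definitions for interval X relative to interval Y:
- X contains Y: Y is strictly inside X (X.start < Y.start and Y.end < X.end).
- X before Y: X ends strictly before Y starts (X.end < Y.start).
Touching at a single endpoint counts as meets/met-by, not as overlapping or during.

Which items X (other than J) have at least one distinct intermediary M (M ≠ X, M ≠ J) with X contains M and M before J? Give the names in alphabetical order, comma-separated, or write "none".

U

Target J = [107, 176].
Intermediaries M with M before J: H, N, S, W.
Via H — items with X contains H: U.
Via N — items with X contains N: U.
Via S — items with X contains S: none.
Via W — items with X contains W: U.
Union: U.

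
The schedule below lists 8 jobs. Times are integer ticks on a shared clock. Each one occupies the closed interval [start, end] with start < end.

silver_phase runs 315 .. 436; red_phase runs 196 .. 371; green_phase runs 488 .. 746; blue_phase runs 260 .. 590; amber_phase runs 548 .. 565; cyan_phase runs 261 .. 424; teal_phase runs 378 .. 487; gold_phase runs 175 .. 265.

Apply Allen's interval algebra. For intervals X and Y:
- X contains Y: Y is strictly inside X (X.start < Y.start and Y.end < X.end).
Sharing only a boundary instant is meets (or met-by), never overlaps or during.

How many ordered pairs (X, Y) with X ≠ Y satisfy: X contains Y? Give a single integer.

5

Checking all 56 ordered pairs for relation 'contains'; matching pairs in alphabetical order:
(blue_phase, amber_phase): blue_phase contains amber_phase ✓
(blue_phase, cyan_phase): blue_phase contains cyan_phase ✓
(blue_phase, silver_phase): blue_phase contains silver_phase ✓
(blue_phase, teal_phase): blue_phase contains teal_phase ✓
(green_phase, amber_phase): green_phase contains amber_phase ✓
Count: 5.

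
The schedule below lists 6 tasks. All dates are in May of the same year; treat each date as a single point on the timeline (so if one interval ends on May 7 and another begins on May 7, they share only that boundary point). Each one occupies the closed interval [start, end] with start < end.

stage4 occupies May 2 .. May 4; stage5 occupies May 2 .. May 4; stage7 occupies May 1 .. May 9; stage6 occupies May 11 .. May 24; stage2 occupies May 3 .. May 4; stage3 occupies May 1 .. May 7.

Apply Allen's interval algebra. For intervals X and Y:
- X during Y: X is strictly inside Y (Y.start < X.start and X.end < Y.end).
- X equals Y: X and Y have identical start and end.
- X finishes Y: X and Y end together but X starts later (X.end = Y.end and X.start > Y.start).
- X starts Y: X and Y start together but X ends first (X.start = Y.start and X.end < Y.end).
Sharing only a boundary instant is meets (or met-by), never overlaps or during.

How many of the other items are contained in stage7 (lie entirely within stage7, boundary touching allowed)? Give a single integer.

Target stage7 = [May 1, May 9].
stage2 [May 3, May 4] → during → counts.
stage3 [May 1, May 7] → starts → counts.
stage4 [May 2, May 4] → during → counts.
stage5 [May 2, May 4] → during → counts.
stage6 [May 11, May 24] → after → no.
Total: 4.

4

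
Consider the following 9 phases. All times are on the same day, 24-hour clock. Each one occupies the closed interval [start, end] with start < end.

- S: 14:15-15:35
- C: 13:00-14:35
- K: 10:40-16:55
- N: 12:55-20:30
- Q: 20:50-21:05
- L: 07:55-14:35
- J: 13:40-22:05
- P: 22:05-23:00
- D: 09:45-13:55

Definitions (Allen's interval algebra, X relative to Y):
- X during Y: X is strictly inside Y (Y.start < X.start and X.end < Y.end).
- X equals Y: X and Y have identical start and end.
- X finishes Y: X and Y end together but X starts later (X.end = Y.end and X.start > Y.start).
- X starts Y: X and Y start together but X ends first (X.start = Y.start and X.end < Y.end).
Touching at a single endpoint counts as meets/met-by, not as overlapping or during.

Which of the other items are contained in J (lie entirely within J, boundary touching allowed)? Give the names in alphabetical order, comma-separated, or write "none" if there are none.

Target J = [13:40, 22:05].
C [13:00, 14:35] → overlaps → no.
D [09:45, 13:55] → overlaps → no.
K [10:40, 16:55] → overlaps → no.
L [07:55, 14:35] → overlaps → no.
N [12:55, 20:30] → overlaps → no.
P [22:05, 23:00] → met-by → no.
Q [20:50, 21:05] → during → yes.
S [14:15, 15:35] → during → yes.
Result: Q, S.

Q, S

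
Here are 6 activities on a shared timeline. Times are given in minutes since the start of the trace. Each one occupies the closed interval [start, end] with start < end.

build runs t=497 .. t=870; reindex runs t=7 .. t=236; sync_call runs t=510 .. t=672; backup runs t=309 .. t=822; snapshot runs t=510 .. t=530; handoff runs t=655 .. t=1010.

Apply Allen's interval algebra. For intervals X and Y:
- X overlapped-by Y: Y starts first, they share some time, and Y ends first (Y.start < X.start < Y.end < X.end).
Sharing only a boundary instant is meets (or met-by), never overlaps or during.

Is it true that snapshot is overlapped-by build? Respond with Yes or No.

snapshot = [t=510, t=530], build = [t=497, t=870].
Actual relation of snapshot to build: during.
Asked whether 'overlapped-by' holds → No.

No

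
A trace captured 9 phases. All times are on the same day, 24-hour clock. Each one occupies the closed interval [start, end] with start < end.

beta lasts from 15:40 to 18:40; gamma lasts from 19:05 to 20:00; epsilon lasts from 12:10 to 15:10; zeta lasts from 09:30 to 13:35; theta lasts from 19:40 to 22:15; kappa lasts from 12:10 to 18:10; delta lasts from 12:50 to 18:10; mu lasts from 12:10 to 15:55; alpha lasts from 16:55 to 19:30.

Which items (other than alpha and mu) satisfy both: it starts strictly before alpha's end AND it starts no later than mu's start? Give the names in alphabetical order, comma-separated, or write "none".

Conditions: its start is strictly before alpha's end (X.start < 19:30) AND its start is no later than mu's start (X.start <= 12:10).
beta: start 15:40 < 19:30? ✓; start 15:40 <= 12:10? ✗ → no.
delta: start 12:50 < 19:30? ✓; start 12:50 <= 12:10? ✗ → no.
epsilon: start 12:10 < 19:30? ✓; start 12:10 <= 12:10? ✓ → yes.
gamma: start 19:05 < 19:30? ✓; start 19:05 <= 12:10? ✗ → no.
kappa: start 12:10 < 19:30? ✓; start 12:10 <= 12:10? ✓ → yes.
theta: start 19:40 < 19:30? ✗; start 19:40 <= 12:10? ✗ → no.
zeta: start 09:30 < 19:30? ✓; start 09:30 <= 12:10? ✓ → yes.
Result: epsilon, kappa, zeta.

epsilon, kappa, zeta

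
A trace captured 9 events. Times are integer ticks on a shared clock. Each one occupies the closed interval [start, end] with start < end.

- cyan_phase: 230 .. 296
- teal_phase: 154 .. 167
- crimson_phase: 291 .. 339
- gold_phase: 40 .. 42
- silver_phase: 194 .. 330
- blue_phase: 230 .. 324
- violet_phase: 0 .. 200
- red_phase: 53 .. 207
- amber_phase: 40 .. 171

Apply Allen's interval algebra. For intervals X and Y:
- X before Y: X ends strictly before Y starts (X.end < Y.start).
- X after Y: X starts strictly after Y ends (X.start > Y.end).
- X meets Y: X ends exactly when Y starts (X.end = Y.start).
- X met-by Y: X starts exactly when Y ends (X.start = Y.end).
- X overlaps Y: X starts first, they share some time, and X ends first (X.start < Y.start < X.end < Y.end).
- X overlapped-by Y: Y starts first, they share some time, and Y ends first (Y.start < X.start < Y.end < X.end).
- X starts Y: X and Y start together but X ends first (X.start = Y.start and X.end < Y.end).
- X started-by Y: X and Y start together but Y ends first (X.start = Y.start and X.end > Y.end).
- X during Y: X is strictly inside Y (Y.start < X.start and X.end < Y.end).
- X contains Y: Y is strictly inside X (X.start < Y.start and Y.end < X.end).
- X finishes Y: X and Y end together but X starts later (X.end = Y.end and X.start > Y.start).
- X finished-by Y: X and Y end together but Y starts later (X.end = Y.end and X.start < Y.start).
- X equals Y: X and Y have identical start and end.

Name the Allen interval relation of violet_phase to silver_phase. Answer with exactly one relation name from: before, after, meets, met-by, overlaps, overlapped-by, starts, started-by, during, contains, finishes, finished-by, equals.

violet_phase = [0, 200]; silver_phase = [194, 330].
Compare endpoints: violet_phase.start < silver_phase.start, violet_phase.start < silver_phase.end, violet_phase.end > silver_phase.start, violet_phase.end < silver_phase.end.
That pattern is 'overlaps'.

overlaps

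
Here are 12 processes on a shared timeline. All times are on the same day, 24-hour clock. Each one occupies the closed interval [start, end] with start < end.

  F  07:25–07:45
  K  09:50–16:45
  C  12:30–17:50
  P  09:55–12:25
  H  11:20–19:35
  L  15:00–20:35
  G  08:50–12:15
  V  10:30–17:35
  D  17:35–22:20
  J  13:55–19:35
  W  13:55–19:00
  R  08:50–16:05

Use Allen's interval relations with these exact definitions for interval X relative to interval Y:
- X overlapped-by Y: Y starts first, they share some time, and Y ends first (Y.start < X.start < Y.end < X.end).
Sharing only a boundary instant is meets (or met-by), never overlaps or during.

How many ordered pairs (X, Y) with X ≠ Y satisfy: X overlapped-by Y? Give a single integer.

Checking all 132 ordered pairs for relation 'overlapped-by'; matching pairs in alphabetical order:
(C, K): C overlapped-by K ✓
(C, R): C overlapped-by R ✓
(C, V): C overlapped-by V ✓
(D, C): D overlapped-by C ✓
(D, H): D overlapped-by H ✓
(D, J): D overlapped-by J ✓
(D, L): D overlapped-by L ✓
(D, W): D overlapped-by W ✓
(H, G): H overlapped-by G ✓
(H, K): H overlapped-by K ✓
(H, P): H overlapped-by P ✓
(H, R): H overlapped-by R ✓
(H, V): H overlapped-by V ✓
(J, C): J overlapped-by C ✓
(J, K): J overlapped-by K ✓
(J, R): J overlapped-by R ✓
(J, V): J overlapped-by V ✓
(K, G): K overlapped-by G ✓
(K, R): K overlapped-by R ✓
(L, C): L overlapped-by C ✓
(L, H): L overlapped-by H ✓
(L, J): L overlapped-by J ✓
(L, K): L overlapped-by K ✓
(L, R): L overlapped-by R ✓
... plus 11 further pairs not listed.
Count: 35.

35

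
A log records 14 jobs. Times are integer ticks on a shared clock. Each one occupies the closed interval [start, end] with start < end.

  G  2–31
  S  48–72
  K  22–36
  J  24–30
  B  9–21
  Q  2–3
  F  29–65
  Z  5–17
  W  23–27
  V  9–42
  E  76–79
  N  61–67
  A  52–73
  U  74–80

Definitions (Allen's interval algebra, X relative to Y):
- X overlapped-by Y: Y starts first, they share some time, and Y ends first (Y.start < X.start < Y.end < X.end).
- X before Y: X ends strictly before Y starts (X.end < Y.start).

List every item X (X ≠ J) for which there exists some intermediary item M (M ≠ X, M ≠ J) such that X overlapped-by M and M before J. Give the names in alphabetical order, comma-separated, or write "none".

Target J = [24, 30].
Intermediaries M with M before J: B, Q, Z.
Via B — items with X overlapped-by B: none.
Via Q — items with X overlapped-by Q: none.
Via Z — items with X overlapped-by Z: B, V.
Union: B, V.

B, V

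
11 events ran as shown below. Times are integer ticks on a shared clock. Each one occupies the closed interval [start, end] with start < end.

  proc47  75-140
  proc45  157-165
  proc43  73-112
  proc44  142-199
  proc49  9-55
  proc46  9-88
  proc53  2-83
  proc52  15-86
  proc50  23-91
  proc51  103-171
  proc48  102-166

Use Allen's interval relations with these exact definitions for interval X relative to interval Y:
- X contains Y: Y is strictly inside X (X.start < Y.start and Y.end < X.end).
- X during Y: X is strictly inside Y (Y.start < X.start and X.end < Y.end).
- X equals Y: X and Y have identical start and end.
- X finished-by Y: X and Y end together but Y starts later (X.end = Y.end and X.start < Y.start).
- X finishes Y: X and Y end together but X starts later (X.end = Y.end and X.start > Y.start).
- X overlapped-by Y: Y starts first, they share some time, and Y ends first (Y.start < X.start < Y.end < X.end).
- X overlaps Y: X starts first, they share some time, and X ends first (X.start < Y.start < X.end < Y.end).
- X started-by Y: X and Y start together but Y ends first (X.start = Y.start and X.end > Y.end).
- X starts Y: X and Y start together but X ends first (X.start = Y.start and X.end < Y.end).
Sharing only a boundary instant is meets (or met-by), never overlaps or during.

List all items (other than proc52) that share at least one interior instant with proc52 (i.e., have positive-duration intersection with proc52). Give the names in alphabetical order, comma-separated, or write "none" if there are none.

proc43, proc46, proc47, proc49, proc50, proc53

Target proc52 = [15, 86].
proc43 [73, 112] → overlapped-by → yes.
proc44 [142, 199] → after → no.
proc45 [157, 165] → after → no.
proc46 [9, 88] → contains → yes.
proc47 [75, 140] → overlapped-by → yes.
proc48 [102, 166] → after → no.
proc49 [9, 55] → overlaps → yes.
proc50 [23, 91] → overlapped-by → yes.
proc51 [103, 171] → after → no.
proc53 [2, 83] → overlaps → yes.
Result: proc43, proc46, proc47, proc49, proc50, proc53.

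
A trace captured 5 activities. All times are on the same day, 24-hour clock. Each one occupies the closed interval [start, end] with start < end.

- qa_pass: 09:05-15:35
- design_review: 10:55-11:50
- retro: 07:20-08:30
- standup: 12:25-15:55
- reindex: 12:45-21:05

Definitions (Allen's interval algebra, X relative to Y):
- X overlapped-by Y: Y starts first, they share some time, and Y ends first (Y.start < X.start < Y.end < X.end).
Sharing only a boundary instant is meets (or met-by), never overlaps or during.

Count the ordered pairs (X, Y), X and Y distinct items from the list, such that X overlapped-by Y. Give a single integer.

3

Checking all 20 ordered pairs for relation 'overlapped-by'; matching pairs in alphabetical order:
(reindex, qa_pass): reindex overlapped-by qa_pass ✓
(reindex, standup): reindex overlapped-by standup ✓
(standup, qa_pass): standup overlapped-by qa_pass ✓
Count: 3.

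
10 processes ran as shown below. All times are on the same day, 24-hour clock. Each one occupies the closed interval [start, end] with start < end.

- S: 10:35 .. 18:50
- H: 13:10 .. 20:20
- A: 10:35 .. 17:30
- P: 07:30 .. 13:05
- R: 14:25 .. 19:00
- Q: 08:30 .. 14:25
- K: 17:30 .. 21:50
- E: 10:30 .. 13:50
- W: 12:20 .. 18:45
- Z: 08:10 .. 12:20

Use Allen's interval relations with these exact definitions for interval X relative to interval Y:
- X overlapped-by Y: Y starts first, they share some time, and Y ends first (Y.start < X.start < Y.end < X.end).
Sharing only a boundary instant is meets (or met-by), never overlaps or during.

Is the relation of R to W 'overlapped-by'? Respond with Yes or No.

Yes

R = [14:25, 19:00], W = [12:20, 18:45].
Actual relation of R to W: overlapped-by.
Asked whether 'overlapped-by' holds → Yes.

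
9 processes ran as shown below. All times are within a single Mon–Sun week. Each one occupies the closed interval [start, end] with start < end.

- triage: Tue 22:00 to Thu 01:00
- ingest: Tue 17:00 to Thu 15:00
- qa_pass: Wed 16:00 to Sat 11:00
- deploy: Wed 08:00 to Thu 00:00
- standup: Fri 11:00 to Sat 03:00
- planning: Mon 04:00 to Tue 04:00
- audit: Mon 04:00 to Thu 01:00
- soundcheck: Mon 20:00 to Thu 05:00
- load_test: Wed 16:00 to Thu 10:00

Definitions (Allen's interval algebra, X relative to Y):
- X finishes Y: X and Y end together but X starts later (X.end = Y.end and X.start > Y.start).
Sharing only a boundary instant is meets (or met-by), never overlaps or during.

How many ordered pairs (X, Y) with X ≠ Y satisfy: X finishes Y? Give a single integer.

Checking all 72 ordered pairs for relation 'finishes'; matching pairs in alphabetical order:
(triage, audit): triage finishes audit ✓
Count: 1.

1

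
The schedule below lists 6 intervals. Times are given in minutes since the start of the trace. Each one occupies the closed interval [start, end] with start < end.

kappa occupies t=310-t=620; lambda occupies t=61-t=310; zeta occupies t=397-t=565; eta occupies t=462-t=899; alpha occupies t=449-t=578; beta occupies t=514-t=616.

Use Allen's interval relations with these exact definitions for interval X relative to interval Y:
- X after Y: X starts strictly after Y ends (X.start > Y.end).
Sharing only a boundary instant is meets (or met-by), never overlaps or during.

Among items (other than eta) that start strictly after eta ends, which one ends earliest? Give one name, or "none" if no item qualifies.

none

Target eta = [t=462, t=899].
alpha [t=449, t=578] → overlaps → excluded.
beta [t=514, t=616] → during → excluded.
kappa [t=310, t=620] → overlaps → excluded.
lambda [t=61, t=310] → before → excluded.
zeta [t=397, t=565] → overlaps → excluded.
No candidates → none.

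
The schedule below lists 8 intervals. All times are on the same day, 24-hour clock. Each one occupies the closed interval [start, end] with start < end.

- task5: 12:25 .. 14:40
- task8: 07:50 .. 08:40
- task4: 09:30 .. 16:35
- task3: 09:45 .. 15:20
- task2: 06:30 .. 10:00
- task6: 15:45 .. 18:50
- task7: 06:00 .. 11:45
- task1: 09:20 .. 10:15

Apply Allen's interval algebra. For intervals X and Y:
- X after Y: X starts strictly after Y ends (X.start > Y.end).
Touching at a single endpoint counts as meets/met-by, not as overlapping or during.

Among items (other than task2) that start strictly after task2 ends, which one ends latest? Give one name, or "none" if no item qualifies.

task6

Target task2 = [06:30, 10:00].
task1 [09:20, 10:15] → overlapped-by → excluded.
task3 [09:45, 15:20] → overlapped-by → excluded.
task4 [09:30, 16:35] → overlapped-by → excluded.
task5 [12:25, 14:40] → after → candidate.
task6 [15:45, 18:50] → after → candidate.
task7 [06:00, 11:45] → contains → excluded.
task8 [07:50, 08:40] → during → excluded.
Among candidates, latest end is 18:50 → task6.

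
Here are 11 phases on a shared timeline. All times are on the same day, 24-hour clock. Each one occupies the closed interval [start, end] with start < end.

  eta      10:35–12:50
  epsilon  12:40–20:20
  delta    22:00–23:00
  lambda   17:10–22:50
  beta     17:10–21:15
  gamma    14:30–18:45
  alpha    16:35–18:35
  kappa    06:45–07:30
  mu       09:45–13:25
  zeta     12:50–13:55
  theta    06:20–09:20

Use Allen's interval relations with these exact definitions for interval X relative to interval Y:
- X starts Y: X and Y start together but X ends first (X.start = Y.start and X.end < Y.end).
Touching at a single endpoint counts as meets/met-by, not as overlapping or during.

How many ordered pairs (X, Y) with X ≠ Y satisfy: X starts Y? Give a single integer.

1

Checking all 110 ordered pairs for relation 'starts'; matching pairs in alphabetical order:
(beta, lambda): beta starts lambda ✓
Count: 1.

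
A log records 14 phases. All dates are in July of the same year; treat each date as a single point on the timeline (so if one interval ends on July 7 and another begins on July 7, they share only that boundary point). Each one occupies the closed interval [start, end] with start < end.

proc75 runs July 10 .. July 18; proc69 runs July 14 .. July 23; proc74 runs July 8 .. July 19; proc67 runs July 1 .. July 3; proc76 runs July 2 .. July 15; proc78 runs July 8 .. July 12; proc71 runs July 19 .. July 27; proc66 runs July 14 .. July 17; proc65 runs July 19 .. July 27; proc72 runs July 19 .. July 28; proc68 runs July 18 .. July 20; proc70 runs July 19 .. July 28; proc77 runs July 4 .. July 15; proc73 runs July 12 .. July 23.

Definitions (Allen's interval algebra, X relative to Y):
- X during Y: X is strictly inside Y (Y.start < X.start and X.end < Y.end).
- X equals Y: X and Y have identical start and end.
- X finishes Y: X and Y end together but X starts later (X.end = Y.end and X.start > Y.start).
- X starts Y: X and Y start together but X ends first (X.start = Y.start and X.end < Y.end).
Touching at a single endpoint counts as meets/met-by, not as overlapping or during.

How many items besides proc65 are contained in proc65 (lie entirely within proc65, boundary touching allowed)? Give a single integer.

1

Target proc65 = [July 19, July 27].
proc66 [July 14, July 17] → before → no.
proc67 [July 1, July 3] → before → no.
proc68 [July 18, July 20] → overlaps → no.
proc69 [July 14, July 23] → overlaps → no.
proc70 [July 19, July 28] → started-by → no.
proc71 [July 19, July 27] → equals → counts.
proc72 [July 19, July 28] → started-by → no.
proc73 [July 12, July 23] → overlaps → no.
proc74 [July 8, July 19] → meets → no.
proc75 [July 10, July 18] → before → no.
proc76 [July 2, July 15] → before → no.
proc77 [July 4, July 15] → before → no.
proc78 [July 8, July 12] → before → no.
Total: 1.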